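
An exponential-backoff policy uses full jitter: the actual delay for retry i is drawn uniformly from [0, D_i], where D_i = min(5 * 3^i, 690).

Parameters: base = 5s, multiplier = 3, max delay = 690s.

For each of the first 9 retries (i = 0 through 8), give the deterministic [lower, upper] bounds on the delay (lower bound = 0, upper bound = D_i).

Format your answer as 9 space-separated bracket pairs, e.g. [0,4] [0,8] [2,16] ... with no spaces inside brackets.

Answer: [0,5] [0,15] [0,45] [0,135] [0,405] [0,690] [0,690] [0,690] [0,690]

Derivation:
Computing bounds per retry:
  i=0: D_i=min(5*3^0,690)=5, bounds=[0,5]
  i=1: D_i=min(5*3^1,690)=15, bounds=[0,15]
  i=2: D_i=min(5*3^2,690)=45, bounds=[0,45]
  i=3: D_i=min(5*3^3,690)=135, bounds=[0,135]
  i=4: D_i=min(5*3^4,690)=405, bounds=[0,405]
  i=5: D_i=min(5*3^5,690)=690, bounds=[0,690]
  i=6: D_i=min(5*3^6,690)=690, bounds=[0,690]
  i=7: D_i=min(5*3^7,690)=690, bounds=[0,690]
  i=8: D_i=min(5*3^8,690)=690, bounds=[0,690]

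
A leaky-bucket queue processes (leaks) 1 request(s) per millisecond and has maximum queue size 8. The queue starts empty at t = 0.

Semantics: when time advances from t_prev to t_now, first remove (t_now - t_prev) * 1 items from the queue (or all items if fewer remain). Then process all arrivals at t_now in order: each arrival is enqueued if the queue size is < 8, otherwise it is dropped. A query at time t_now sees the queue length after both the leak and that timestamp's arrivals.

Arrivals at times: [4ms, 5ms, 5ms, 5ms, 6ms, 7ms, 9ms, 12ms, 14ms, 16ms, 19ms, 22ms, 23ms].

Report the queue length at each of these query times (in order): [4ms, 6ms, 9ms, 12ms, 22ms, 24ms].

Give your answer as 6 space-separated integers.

Answer: 1 3 2 1 1 0

Derivation:
Queue lengths at query times:
  query t=4ms: backlog = 1
  query t=6ms: backlog = 3
  query t=9ms: backlog = 2
  query t=12ms: backlog = 1
  query t=22ms: backlog = 1
  query t=24ms: backlog = 0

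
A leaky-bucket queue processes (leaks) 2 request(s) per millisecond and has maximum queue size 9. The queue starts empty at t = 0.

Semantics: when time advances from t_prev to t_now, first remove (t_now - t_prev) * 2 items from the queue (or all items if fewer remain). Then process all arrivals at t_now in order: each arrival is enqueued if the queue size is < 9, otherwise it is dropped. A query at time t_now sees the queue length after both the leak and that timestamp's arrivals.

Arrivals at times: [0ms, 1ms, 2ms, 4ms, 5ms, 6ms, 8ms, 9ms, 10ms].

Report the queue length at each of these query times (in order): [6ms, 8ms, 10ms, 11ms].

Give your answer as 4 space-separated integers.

Answer: 1 1 1 0

Derivation:
Queue lengths at query times:
  query t=6ms: backlog = 1
  query t=8ms: backlog = 1
  query t=10ms: backlog = 1
  query t=11ms: backlog = 0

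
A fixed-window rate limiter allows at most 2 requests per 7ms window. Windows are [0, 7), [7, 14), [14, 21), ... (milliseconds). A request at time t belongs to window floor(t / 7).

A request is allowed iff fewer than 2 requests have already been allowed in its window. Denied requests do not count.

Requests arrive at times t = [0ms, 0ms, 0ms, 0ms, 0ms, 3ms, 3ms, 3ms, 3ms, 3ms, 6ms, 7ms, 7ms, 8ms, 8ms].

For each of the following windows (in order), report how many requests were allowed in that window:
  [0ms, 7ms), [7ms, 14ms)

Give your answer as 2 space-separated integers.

Processing requests:
  req#1 t=0ms (window 0): ALLOW
  req#2 t=0ms (window 0): ALLOW
  req#3 t=0ms (window 0): DENY
  req#4 t=0ms (window 0): DENY
  req#5 t=0ms (window 0): DENY
  req#6 t=3ms (window 0): DENY
  req#7 t=3ms (window 0): DENY
  req#8 t=3ms (window 0): DENY
  req#9 t=3ms (window 0): DENY
  req#10 t=3ms (window 0): DENY
  req#11 t=6ms (window 0): DENY
  req#12 t=7ms (window 1): ALLOW
  req#13 t=7ms (window 1): ALLOW
  req#14 t=8ms (window 1): DENY
  req#15 t=8ms (window 1): DENY

Allowed counts by window: 2 2

Answer: 2 2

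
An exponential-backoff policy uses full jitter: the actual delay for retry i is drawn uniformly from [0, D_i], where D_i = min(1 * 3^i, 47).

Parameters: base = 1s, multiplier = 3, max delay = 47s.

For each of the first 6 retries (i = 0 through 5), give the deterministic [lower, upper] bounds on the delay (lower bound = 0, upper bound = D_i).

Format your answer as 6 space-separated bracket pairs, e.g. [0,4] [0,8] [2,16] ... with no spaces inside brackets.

Answer: [0,1] [0,3] [0,9] [0,27] [0,47] [0,47]

Derivation:
Computing bounds per retry:
  i=0: D_i=min(1*3^0,47)=1, bounds=[0,1]
  i=1: D_i=min(1*3^1,47)=3, bounds=[0,3]
  i=2: D_i=min(1*3^2,47)=9, bounds=[0,9]
  i=3: D_i=min(1*3^3,47)=27, bounds=[0,27]
  i=4: D_i=min(1*3^4,47)=47, bounds=[0,47]
  i=5: D_i=min(1*3^5,47)=47, bounds=[0,47]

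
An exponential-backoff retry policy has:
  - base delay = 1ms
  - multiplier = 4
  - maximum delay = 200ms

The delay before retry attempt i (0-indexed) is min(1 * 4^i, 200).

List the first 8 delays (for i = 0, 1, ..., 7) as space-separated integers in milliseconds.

Computing each delay:
  i=0: min(1*4^0, 200) = 1
  i=1: min(1*4^1, 200) = 4
  i=2: min(1*4^2, 200) = 16
  i=3: min(1*4^3, 200) = 64
  i=4: min(1*4^4, 200) = 200
  i=5: min(1*4^5, 200) = 200
  i=6: min(1*4^6, 200) = 200
  i=7: min(1*4^7, 200) = 200

Answer: 1 4 16 64 200 200 200 200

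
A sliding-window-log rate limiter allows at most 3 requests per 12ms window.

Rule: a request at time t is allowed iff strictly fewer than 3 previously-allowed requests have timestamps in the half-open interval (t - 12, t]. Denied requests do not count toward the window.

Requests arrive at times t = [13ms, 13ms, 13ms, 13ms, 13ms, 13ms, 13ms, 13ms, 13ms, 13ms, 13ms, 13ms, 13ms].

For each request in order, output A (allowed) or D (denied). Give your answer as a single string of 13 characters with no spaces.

Tracking allowed requests in the window:
  req#1 t=13ms: ALLOW
  req#2 t=13ms: ALLOW
  req#3 t=13ms: ALLOW
  req#4 t=13ms: DENY
  req#5 t=13ms: DENY
  req#6 t=13ms: DENY
  req#7 t=13ms: DENY
  req#8 t=13ms: DENY
  req#9 t=13ms: DENY
  req#10 t=13ms: DENY
  req#11 t=13ms: DENY
  req#12 t=13ms: DENY
  req#13 t=13ms: DENY

Answer: AAADDDDDDDDDD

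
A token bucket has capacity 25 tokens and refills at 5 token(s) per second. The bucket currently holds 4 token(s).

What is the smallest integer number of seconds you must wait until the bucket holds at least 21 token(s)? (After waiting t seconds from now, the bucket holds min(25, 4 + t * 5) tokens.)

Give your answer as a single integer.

Answer: 4

Derivation:
Need 4 + t * 5 >= 21, so t >= 17/5.
Smallest integer t = ceil(17/5) = 4.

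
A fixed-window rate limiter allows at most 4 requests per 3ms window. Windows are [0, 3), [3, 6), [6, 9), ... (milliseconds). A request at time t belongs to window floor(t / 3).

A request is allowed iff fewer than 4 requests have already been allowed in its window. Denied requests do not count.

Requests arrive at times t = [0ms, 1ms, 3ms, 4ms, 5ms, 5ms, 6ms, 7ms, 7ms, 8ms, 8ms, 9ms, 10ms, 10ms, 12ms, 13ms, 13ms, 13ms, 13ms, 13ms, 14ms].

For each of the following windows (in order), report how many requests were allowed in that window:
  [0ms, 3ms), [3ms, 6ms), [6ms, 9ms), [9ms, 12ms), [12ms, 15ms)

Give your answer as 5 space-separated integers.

Answer: 2 4 4 3 4

Derivation:
Processing requests:
  req#1 t=0ms (window 0): ALLOW
  req#2 t=1ms (window 0): ALLOW
  req#3 t=3ms (window 1): ALLOW
  req#4 t=4ms (window 1): ALLOW
  req#5 t=5ms (window 1): ALLOW
  req#6 t=5ms (window 1): ALLOW
  req#7 t=6ms (window 2): ALLOW
  req#8 t=7ms (window 2): ALLOW
  req#9 t=7ms (window 2): ALLOW
  req#10 t=8ms (window 2): ALLOW
  req#11 t=8ms (window 2): DENY
  req#12 t=9ms (window 3): ALLOW
  req#13 t=10ms (window 3): ALLOW
  req#14 t=10ms (window 3): ALLOW
  req#15 t=12ms (window 4): ALLOW
  req#16 t=13ms (window 4): ALLOW
  req#17 t=13ms (window 4): ALLOW
  req#18 t=13ms (window 4): ALLOW
  req#19 t=13ms (window 4): DENY
  req#20 t=13ms (window 4): DENY
  req#21 t=14ms (window 4): DENY

Allowed counts by window: 2 4 4 3 4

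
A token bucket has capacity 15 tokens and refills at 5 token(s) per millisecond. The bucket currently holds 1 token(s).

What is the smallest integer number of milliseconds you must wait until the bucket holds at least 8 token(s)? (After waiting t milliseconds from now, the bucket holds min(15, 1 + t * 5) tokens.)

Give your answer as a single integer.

Need 1 + t * 5 >= 8, so t >= 7/5.
Smallest integer t = ceil(7/5) = 2.

Answer: 2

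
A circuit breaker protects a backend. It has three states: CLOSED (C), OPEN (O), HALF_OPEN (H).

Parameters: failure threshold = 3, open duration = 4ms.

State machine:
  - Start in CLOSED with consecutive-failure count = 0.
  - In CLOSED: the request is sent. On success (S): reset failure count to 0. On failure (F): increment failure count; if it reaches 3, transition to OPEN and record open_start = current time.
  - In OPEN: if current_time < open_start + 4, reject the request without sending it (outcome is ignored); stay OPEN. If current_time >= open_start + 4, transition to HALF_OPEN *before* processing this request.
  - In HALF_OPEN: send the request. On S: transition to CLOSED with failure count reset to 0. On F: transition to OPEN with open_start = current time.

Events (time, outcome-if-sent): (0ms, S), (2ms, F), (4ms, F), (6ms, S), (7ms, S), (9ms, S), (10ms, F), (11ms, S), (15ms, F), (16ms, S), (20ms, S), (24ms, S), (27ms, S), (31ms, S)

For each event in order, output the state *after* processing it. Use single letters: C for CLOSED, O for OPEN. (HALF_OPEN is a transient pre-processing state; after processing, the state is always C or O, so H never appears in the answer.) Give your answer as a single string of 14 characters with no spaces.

Answer: CCCCCCCCCCCCCC

Derivation:
State after each event:
  event#1 t=0ms outcome=S: state=CLOSED
  event#2 t=2ms outcome=F: state=CLOSED
  event#3 t=4ms outcome=F: state=CLOSED
  event#4 t=6ms outcome=S: state=CLOSED
  event#5 t=7ms outcome=S: state=CLOSED
  event#6 t=9ms outcome=S: state=CLOSED
  event#7 t=10ms outcome=F: state=CLOSED
  event#8 t=11ms outcome=S: state=CLOSED
  event#9 t=15ms outcome=F: state=CLOSED
  event#10 t=16ms outcome=S: state=CLOSED
  event#11 t=20ms outcome=S: state=CLOSED
  event#12 t=24ms outcome=S: state=CLOSED
  event#13 t=27ms outcome=S: state=CLOSED
  event#14 t=31ms outcome=S: state=CLOSED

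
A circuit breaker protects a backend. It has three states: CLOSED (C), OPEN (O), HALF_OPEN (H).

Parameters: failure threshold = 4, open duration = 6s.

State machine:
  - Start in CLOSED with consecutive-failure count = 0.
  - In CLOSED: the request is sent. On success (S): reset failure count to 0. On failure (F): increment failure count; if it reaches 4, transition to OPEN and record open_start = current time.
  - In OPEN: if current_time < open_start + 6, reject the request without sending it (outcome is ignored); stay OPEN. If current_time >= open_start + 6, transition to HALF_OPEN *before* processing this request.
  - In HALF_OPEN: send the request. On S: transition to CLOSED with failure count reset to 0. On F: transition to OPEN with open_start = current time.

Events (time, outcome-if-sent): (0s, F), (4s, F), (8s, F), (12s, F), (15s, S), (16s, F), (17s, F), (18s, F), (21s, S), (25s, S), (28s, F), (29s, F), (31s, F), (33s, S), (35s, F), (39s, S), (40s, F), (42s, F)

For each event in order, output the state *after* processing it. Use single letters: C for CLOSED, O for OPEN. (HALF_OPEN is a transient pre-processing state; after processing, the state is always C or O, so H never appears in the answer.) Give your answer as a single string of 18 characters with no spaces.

Answer: CCCOOOOOOCCCCCCCCC

Derivation:
State after each event:
  event#1 t=0s outcome=F: state=CLOSED
  event#2 t=4s outcome=F: state=CLOSED
  event#3 t=8s outcome=F: state=CLOSED
  event#4 t=12s outcome=F: state=OPEN
  event#5 t=15s outcome=S: state=OPEN
  event#6 t=16s outcome=F: state=OPEN
  event#7 t=17s outcome=F: state=OPEN
  event#8 t=18s outcome=F: state=OPEN
  event#9 t=21s outcome=S: state=OPEN
  event#10 t=25s outcome=S: state=CLOSED
  event#11 t=28s outcome=F: state=CLOSED
  event#12 t=29s outcome=F: state=CLOSED
  event#13 t=31s outcome=F: state=CLOSED
  event#14 t=33s outcome=S: state=CLOSED
  event#15 t=35s outcome=F: state=CLOSED
  event#16 t=39s outcome=S: state=CLOSED
  event#17 t=40s outcome=F: state=CLOSED
  event#18 t=42s outcome=F: state=CLOSED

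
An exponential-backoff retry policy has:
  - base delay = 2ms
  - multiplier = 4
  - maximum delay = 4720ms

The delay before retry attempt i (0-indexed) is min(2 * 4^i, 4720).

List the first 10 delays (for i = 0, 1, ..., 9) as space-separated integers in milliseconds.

Answer: 2 8 32 128 512 2048 4720 4720 4720 4720

Derivation:
Computing each delay:
  i=0: min(2*4^0, 4720) = 2
  i=1: min(2*4^1, 4720) = 8
  i=2: min(2*4^2, 4720) = 32
  i=3: min(2*4^3, 4720) = 128
  i=4: min(2*4^4, 4720) = 512
  i=5: min(2*4^5, 4720) = 2048
  i=6: min(2*4^6, 4720) = 4720
  i=7: min(2*4^7, 4720) = 4720
  i=8: min(2*4^8, 4720) = 4720
  i=9: min(2*4^9, 4720) = 4720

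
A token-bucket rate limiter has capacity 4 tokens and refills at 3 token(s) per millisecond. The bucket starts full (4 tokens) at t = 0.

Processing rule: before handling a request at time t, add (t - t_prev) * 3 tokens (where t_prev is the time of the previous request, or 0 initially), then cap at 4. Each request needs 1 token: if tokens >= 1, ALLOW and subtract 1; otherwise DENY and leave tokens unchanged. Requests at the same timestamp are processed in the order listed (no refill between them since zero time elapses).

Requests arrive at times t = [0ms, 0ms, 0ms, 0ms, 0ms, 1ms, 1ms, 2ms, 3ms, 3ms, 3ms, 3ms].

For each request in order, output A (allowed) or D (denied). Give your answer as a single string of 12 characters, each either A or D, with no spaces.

Simulating step by step:
  req#1 t=0ms: ALLOW
  req#2 t=0ms: ALLOW
  req#3 t=0ms: ALLOW
  req#4 t=0ms: ALLOW
  req#5 t=0ms: DENY
  req#6 t=1ms: ALLOW
  req#7 t=1ms: ALLOW
  req#8 t=2ms: ALLOW
  req#9 t=3ms: ALLOW
  req#10 t=3ms: ALLOW
  req#11 t=3ms: ALLOW
  req#12 t=3ms: ALLOW

Answer: AAAADAAAAAAA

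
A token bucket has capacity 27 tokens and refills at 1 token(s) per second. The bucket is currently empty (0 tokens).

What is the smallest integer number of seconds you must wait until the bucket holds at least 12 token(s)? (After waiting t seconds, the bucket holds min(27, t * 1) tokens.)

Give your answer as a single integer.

Need t * 1 >= 12, so t >= 12/1.
Smallest integer t = ceil(12/1) = 12.

Answer: 12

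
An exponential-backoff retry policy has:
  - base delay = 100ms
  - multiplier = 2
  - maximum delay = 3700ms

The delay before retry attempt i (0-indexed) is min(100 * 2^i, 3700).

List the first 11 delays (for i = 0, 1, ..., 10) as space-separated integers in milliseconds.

Answer: 100 200 400 800 1600 3200 3700 3700 3700 3700 3700

Derivation:
Computing each delay:
  i=0: min(100*2^0, 3700) = 100
  i=1: min(100*2^1, 3700) = 200
  i=2: min(100*2^2, 3700) = 400
  i=3: min(100*2^3, 3700) = 800
  i=4: min(100*2^4, 3700) = 1600
  i=5: min(100*2^5, 3700) = 3200
  i=6: min(100*2^6, 3700) = 3700
  i=7: min(100*2^7, 3700) = 3700
  i=8: min(100*2^8, 3700) = 3700
  i=9: min(100*2^9, 3700) = 3700
  i=10: min(100*2^10, 3700) = 3700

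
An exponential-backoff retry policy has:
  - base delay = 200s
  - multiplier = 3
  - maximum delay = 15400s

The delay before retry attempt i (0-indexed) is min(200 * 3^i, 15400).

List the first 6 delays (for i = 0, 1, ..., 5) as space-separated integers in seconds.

Answer: 200 600 1800 5400 15400 15400

Derivation:
Computing each delay:
  i=0: min(200*3^0, 15400) = 200
  i=1: min(200*3^1, 15400) = 600
  i=2: min(200*3^2, 15400) = 1800
  i=3: min(200*3^3, 15400) = 5400
  i=4: min(200*3^4, 15400) = 15400
  i=5: min(200*3^5, 15400) = 15400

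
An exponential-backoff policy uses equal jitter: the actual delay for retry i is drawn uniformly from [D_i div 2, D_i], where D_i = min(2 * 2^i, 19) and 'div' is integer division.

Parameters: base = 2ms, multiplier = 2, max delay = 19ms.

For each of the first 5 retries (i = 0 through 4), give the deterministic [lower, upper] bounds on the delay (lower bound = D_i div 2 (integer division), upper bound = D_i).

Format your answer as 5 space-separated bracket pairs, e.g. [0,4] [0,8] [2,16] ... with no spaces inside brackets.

Answer: [1,2] [2,4] [4,8] [8,16] [9,19]

Derivation:
Computing bounds per retry:
  i=0: D_i=min(2*2^0,19)=2, bounds=[1,2]
  i=1: D_i=min(2*2^1,19)=4, bounds=[2,4]
  i=2: D_i=min(2*2^2,19)=8, bounds=[4,8]
  i=3: D_i=min(2*2^3,19)=16, bounds=[8,16]
  i=4: D_i=min(2*2^4,19)=19, bounds=[9,19]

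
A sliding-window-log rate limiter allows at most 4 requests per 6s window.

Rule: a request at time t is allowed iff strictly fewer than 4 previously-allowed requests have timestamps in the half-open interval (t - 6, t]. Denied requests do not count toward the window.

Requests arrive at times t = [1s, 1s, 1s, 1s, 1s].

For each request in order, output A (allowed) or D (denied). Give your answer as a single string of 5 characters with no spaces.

Answer: AAAAD

Derivation:
Tracking allowed requests in the window:
  req#1 t=1s: ALLOW
  req#2 t=1s: ALLOW
  req#3 t=1s: ALLOW
  req#4 t=1s: ALLOW
  req#5 t=1s: DENY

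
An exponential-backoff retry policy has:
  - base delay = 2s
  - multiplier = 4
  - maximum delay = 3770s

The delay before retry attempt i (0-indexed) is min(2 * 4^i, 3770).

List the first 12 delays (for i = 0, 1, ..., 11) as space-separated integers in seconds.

Answer: 2 8 32 128 512 2048 3770 3770 3770 3770 3770 3770

Derivation:
Computing each delay:
  i=0: min(2*4^0, 3770) = 2
  i=1: min(2*4^1, 3770) = 8
  i=2: min(2*4^2, 3770) = 32
  i=3: min(2*4^3, 3770) = 128
  i=4: min(2*4^4, 3770) = 512
  i=5: min(2*4^5, 3770) = 2048
  i=6: min(2*4^6, 3770) = 3770
  i=7: min(2*4^7, 3770) = 3770
  i=8: min(2*4^8, 3770) = 3770
  i=9: min(2*4^9, 3770) = 3770
  i=10: min(2*4^10, 3770) = 3770
  i=11: min(2*4^11, 3770) = 3770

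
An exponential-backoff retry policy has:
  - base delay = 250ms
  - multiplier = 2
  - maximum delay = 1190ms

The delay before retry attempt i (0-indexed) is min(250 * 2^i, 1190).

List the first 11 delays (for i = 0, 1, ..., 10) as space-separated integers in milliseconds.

Computing each delay:
  i=0: min(250*2^0, 1190) = 250
  i=1: min(250*2^1, 1190) = 500
  i=2: min(250*2^2, 1190) = 1000
  i=3: min(250*2^3, 1190) = 1190
  i=4: min(250*2^4, 1190) = 1190
  i=5: min(250*2^5, 1190) = 1190
  i=6: min(250*2^6, 1190) = 1190
  i=7: min(250*2^7, 1190) = 1190
  i=8: min(250*2^8, 1190) = 1190
  i=9: min(250*2^9, 1190) = 1190
  i=10: min(250*2^10, 1190) = 1190

Answer: 250 500 1000 1190 1190 1190 1190 1190 1190 1190 1190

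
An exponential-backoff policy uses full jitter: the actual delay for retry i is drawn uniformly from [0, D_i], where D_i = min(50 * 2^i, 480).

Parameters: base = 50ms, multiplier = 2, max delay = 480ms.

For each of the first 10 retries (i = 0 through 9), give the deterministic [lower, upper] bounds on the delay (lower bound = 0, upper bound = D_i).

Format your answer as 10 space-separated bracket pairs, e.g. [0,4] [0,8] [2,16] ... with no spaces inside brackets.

Answer: [0,50] [0,100] [0,200] [0,400] [0,480] [0,480] [0,480] [0,480] [0,480] [0,480]

Derivation:
Computing bounds per retry:
  i=0: D_i=min(50*2^0,480)=50, bounds=[0,50]
  i=1: D_i=min(50*2^1,480)=100, bounds=[0,100]
  i=2: D_i=min(50*2^2,480)=200, bounds=[0,200]
  i=3: D_i=min(50*2^3,480)=400, bounds=[0,400]
  i=4: D_i=min(50*2^4,480)=480, bounds=[0,480]
  i=5: D_i=min(50*2^5,480)=480, bounds=[0,480]
  i=6: D_i=min(50*2^6,480)=480, bounds=[0,480]
  i=7: D_i=min(50*2^7,480)=480, bounds=[0,480]
  i=8: D_i=min(50*2^8,480)=480, bounds=[0,480]
  i=9: D_i=min(50*2^9,480)=480, bounds=[0,480]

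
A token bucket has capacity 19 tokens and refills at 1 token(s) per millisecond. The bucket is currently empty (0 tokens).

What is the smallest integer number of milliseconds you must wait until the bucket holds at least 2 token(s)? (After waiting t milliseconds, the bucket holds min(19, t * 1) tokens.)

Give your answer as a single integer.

Need t * 1 >= 2, so t >= 2/1.
Smallest integer t = ceil(2/1) = 2.

Answer: 2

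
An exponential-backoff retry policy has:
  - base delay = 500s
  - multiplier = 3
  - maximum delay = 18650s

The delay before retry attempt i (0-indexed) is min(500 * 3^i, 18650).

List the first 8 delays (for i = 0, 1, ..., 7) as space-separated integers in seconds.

Computing each delay:
  i=0: min(500*3^0, 18650) = 500
  i=1: min(500*3^1, 18650) = 1500
  i=2: min(500*3^2, 18650) = 4500
  i=3: min(500*3^3, 18650) = 13500
  i=4: min(500*3^4, 18650) = 18650
  i=5: min(500*3^5, 18650) = 18650
  i=6: min(500*3^6, 18650) = 18650
  i=7: min(500*3^7, 18650) = 18650

Answer: 500 1500 4500 13500 18650 18650 18650 18650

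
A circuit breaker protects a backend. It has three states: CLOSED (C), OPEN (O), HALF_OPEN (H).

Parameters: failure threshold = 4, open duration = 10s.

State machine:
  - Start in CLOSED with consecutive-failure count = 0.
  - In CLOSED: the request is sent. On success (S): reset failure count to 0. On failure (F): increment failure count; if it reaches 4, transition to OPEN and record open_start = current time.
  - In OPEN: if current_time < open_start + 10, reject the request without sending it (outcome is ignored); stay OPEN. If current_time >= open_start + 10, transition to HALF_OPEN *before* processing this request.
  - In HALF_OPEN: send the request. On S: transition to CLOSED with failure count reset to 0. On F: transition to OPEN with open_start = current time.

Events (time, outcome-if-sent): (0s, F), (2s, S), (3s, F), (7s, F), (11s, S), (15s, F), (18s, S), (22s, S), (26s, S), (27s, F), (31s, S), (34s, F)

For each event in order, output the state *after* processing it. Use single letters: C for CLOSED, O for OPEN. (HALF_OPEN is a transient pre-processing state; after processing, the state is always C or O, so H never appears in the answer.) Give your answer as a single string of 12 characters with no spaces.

Answer: CCCCCCCCCCCC

Derivation:
State after each event:
  event#1 t=0s outcome=F: state=CLOSED
  event#2 t=2s outcome=S: state=CLOSED
  event#3 t=3s outcome=F: state=CLOSED
  event#4 t=7s outcome=F: state=CLOSED
  event#5 t=11s outcome=S: state=CLOSED
  event#6 t=15s outcome=F: state=CLOSED
  event#7 t=18s outcome=S: state=CLOSED
  event#8 t=22s outcome=S: state=CLOSED
  event#9 t=26s outcome=S: state=CLOSED
  event#10 t=27s outcome=F: state=CLOSED
  event#11 t=31s outcome=S: state=CLOSED
  event#12 t=34s outcome=F: state=CLOSED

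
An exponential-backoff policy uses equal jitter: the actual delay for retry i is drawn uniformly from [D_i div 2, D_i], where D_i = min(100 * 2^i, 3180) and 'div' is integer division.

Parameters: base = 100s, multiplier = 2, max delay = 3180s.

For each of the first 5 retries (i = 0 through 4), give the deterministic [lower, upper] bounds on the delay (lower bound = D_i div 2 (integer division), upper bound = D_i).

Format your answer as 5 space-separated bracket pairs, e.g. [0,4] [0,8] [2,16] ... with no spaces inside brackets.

Answer: [50,100] [100,200] [200,400] [400,800] [800,1600]

Derivation:
Computing bounds per retry:
  i=0: D_i=min(100*2^0,3180)=100, bounds=[50,100]
  i=1: D_i=min(100*2^1,3180)=200, bounds=[100,200]
  i=2: D_i=min(100*2^2,3180)=400, bounds=[200,400]
  i=3: D_i=min(100*2^3,3180)=800, bounds=[400,800]
  i=4: D_i=min(100*2^4,3180)=1600, bounds=[800,1600]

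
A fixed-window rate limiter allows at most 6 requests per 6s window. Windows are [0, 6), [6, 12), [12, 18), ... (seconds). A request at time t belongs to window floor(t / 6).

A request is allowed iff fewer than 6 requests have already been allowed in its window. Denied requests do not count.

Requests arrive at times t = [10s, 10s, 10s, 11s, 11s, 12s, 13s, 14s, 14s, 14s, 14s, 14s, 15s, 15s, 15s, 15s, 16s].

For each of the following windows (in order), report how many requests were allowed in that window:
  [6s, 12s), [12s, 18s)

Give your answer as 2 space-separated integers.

Processing requests:
  req#1 t=10s (window 1): ALLOW
  req#2 t=10s (window 1): ALLOW
  req#3 t=10s (window 1): ALLOW
  req#4 t=11s (window 1): ALLOW
  req#5 t=11s (window 1): ALLOW
  req#6 t=12s (window 2): ALLOW
  req#7 t=13s (window 2): ALLOW
  req#8 t=14s (window 2): ALLOW
  req#9 t=14s (window 2): ALLOW
  req#10 t=14s (window 2): ALLOW
  req#11 t=14s (window 2): ALLOW
  req#12 t=14s (window 2): DENY
  req#13 t=15s (window 2): DENY
  req#14 t=15s (window 2): DENY
  req#15 t=15s (window 2): DENY
  req#16 t=15s (window 2): DENY
  req#17 t=16s (window 2): DENY

Allowed counts by window: 5 6

Answer: 5 6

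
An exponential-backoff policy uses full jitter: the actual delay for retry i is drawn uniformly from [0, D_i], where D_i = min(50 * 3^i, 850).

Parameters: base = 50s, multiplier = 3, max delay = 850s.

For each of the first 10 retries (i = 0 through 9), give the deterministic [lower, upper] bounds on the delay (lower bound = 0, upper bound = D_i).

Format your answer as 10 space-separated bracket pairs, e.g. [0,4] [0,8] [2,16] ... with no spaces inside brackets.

Computing bounds per retry:
  i=0: D_i=min(50*3^0,850)=50, bounds=[0,50]
  i=1: D_i=min(50*3^1,850)=150, bounds=[0,150]
  i=2: D_i=min(50*3^2,850)=450, bounds=[0,450]
  i=3: D_i=min(50*3^3,850)=850, bounds=[0,850]
  i=4: D_i=min(50*3^4,850)=850, bounds=[0,850]
  i=5: D_i=min(50*3^5,850)=850, bounds=[0,850]
  i=6: D_i=min(50*3^6,850)=850, bounds=[0,850]
  i=7: D_i=min(50*3^7,850)=850, bounds=[0,850]
  i=8: D_i=min(50*3^8,850)=850, bounds=[0,850]
  i=9: D_i=min(50*3^9,850)=850, bounds=[0,850]

Answer: [0,50] [0,150] [0,450] [0,850] [0,850] [0,850] [0,850] [0,850] [0,850] [0,850]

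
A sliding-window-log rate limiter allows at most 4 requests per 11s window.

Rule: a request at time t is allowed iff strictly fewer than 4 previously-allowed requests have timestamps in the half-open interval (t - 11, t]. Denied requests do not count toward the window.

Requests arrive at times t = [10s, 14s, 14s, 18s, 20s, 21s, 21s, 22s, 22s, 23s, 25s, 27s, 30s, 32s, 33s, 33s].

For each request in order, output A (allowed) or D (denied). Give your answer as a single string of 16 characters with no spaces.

Answer: AAAADADDDDAAAADD

Derivation:
Tracking allowed requests in the window:
  req#1 t=10s: ALLOW
  req#2 t=14s: ALLOW
  req#3 t=14s: ALLOW
  req#4 t=18s: ALLOW
  req#5 t=20s: DENY
  req#6 t=21s: ALLOW
  req#7 t=21s: DENY
  req#8 t=22s: DENY
  req#9 t=22s: DENY
  req#10 t=23s: DENY
  req#11 t=25s: ALLOW
  req#12 t=27s: ALLOW
  req#13 t=30s: ALLOW
  req#14 t=32s: ALLOW
  req#15 t=33s: DENY
  req#16 t=33s: DENY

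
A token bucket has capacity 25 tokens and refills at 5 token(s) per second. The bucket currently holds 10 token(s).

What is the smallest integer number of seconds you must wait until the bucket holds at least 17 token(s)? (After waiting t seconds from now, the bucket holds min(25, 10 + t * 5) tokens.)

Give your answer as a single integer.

Need 10 + t * 5 >= 17, so t >= 7/5.
Smallest integer t = ceil(7/5) = 2.

Answer: 2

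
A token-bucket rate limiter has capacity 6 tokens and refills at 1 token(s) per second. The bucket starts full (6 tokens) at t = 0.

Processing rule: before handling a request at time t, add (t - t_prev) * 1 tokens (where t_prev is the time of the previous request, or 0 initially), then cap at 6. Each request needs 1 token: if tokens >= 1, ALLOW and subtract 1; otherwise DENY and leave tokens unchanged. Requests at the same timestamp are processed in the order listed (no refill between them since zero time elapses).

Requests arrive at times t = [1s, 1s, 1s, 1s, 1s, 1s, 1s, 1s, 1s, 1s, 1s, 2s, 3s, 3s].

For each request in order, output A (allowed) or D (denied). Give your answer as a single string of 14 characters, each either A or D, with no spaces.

Answer: AAAAAADDDDDAAD

Derivation:
Simulating step by step:
  req#1 t=1s: ALLOW
  req#2 t=1s: ALLOW
  req#3 t=1s: ALLOW
  req#4 t=1s: ALLOW
  req#5 t=1s: ALLOW
  req#6 t=1s: ALLOW
  req#7 t=1s: DENY
  req#8 t=1s: DENY
  req#9 t=1s: DENY
  req#10 t=1s: DENY
  req#11 t=1s: DENY
  req#12 t=2s: ALLOW
  req#13 t=3s: ALLOW
  req#14 t=3s: DENY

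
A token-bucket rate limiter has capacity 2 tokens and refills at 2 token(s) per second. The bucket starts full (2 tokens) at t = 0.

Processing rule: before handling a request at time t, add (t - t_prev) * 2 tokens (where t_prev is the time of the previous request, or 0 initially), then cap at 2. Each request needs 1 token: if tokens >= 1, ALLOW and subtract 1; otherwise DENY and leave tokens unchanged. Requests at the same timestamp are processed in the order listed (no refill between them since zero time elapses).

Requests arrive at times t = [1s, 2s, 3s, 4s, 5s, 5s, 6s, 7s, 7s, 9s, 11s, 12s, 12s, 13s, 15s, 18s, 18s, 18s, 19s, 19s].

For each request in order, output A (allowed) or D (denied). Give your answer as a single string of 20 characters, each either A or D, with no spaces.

Simulating step by step:
  req#1 t=1s: ALLOW
  req#2 t=2s: ALLOW
  req#3 t=3s: ALLOW
  req#4 t=4s: ALLOW
  req#5 t=5s: ALLOW
  req#6 t=5s: ALLOW
  req#7 t=6s: ALLOW
  req#8 t=7s: ALLOW
  req#9 t=7s: ALLOW
  req#10 t=9s: ALLOW
  req#11 t=11s: ALLOW
  req#12 t=12s: ALLOW
  req#13 t=12s: ALLOW
  req#14 t=13s: ALLOW
  req#15 t=15s: ALLOW
  req#16 t=18s: ALLOW
  req#17 t=18s: ALLOW
  req#18 t=18s: DENY
  req#19 t=19s: ALLOW
  req#20 t=19s: ALLOW

Answer: AAAAAAAAAAAAAAAAADAA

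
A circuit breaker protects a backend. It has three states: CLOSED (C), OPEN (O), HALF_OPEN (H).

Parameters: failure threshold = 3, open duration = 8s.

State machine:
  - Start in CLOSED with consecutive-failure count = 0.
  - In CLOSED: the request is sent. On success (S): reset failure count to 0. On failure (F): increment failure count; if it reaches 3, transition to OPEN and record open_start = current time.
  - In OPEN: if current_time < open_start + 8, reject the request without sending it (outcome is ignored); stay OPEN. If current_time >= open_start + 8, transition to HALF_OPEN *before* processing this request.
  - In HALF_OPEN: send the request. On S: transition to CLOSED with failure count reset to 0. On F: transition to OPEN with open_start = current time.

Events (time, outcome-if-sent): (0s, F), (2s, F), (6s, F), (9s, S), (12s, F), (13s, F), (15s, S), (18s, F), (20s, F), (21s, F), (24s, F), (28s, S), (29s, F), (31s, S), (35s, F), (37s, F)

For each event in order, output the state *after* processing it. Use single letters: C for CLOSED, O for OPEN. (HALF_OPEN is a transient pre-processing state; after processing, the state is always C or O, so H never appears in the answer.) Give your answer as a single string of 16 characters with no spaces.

State after each event:
  event#1 t=0s outcome=F: state=CLOSED
  event#2 t=2s outcome=F: state=CLOSED
  event#3 t=6s outcome=F: state=OPEN
  event#4 t=9s outcome=S: state=OPEN
  event#5 t=12s outcome=F: state=OPEN
  event#6 t=13s outcome=F: state=OPEN
  event#7 t=15s outcome=S: state=CLOSED
  event#8 t=18s outcome=F: state=CLOSED
  event#9 t=20s outcome=F: state=CLOSED
  event#10 t=21s outcome=F: state=OPEN
  event#11 t=24s outcome=F: state=OPEN
  event#12 t=28s outcome=S: state=OPEN
  event#13 t=29s outcome=F: state=OPEN
  event#14 t=31s outcome=S: state=OPEN
  event#15 t=35s outcome=F: state=OPEN
  event#16 t=37s outcome=F: state=OPEN

Answer: CCOOOOCCCOOOOOOO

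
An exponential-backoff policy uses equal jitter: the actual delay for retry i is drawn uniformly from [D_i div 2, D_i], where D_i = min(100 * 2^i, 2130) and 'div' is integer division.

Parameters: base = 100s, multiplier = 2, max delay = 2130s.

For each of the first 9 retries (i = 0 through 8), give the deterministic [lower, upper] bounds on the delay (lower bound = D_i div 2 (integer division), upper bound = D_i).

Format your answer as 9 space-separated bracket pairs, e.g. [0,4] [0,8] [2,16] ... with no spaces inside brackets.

Computing bounds per retry:
  i=0: D_i=min(100*2^0,2130)=100, bounds=[50,100]
  i=1: D_i=min(100*2^1,2130)=200, bounds=[100,200]
  i=2: D_i=min(100*2^2,2130)=400, bounds=[200,400]
  i=3: D_i=min(100*2^3,2130)=800, bounds=[400,800]
  i=4: D_i=min(100*2^4,2130)=1600, bounds=[800,1600]
  i=5: D_i=min(100*2^5,2130)=2130, bounds=[1065,2130]
  i=6: D_i=min(100*2^6,2130)=2130, bounds=[1065,2130]
  i=7: D_i=min(100*2^7,2130)=2130, bounds=[1065,2130]
  i=8: D_i=min(100*2^8,2130)=2130, bounds=[1065,2130]

Answer: [50,100] [100,200] [200,400] [400,800] [800,1600] [1065,2130] [1065,2130] [1065,2130] [1065,2130]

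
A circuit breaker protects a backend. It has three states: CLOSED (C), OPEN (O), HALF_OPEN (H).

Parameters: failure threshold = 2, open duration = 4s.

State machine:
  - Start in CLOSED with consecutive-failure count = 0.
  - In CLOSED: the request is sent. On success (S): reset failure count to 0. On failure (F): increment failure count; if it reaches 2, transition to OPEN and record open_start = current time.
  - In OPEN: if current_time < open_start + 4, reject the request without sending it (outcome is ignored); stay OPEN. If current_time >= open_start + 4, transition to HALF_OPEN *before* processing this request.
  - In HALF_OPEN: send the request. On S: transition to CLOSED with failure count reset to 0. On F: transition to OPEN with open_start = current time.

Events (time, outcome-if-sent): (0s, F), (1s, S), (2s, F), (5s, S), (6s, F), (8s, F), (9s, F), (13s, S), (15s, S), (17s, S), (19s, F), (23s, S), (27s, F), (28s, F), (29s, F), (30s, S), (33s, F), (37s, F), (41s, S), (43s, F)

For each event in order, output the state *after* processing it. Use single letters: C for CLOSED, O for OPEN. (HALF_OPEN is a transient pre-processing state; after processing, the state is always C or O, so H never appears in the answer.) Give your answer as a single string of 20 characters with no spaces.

Answer: CCCCCOOCCCCCCOOOOOCC

Derivation:
State after each event:
  event#1 t=0s outcome=F: state=CLOSED
  event#2 t=1s outcome=S: state=CLOSED
  event#3 t=2s outcome=F: state=CLOSED
  event#4 t=5s outcome=S: state=CLOSED
  event#5 t=6s outcome=F: state=CLOSED
  event#6 t=8s outcome=F: state=OPEN
  event#7 t=9s outcome=F: state=OPEN
  event#8 t=13s outcome=S: state=CLOSED
  event#9 t=15s outcome=S: state=CLOSED
  event#10 t=17s outcome=S: state=CLOSED
  event#11 t=19s outcome=F: state=CLOSED
  event#12 t=23s outcome=S: state=CLOSED
  event#13 t=27s outcome=F: state=CLOSED
  event#14 t=28s outcome=F: state=OPEN
  event#15 t=29s outcome=F: state=OPEN
  event#16 t=30s outcome=S: state=OPEN
  event#17 t=33s outcome=F: state=OPEN
  event#18 t=37s outcome=F: state=OPEN
  event#19 t=41s outcome=S: state=CLOSED
  event#20 t=43s outcome=F: state=CLOSED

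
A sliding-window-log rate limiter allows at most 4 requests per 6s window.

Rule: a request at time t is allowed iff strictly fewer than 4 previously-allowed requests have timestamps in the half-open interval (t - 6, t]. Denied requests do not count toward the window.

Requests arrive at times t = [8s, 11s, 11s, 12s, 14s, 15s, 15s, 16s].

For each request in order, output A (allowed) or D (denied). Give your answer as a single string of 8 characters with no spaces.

Tracking allowed requests in the window:
  req#1 t=8s: ALLOW
  req#2 t=11s: ALLOW
  req#3 t=11s: ALLOW
  req#4 t=12s: ALLOW
  req#5 t=14s: ALLOW
  req#6 t=15s: DENY
  req#7 t=15s: DENY
  req#8 t=16s: DENY

Answer: AAAAADDD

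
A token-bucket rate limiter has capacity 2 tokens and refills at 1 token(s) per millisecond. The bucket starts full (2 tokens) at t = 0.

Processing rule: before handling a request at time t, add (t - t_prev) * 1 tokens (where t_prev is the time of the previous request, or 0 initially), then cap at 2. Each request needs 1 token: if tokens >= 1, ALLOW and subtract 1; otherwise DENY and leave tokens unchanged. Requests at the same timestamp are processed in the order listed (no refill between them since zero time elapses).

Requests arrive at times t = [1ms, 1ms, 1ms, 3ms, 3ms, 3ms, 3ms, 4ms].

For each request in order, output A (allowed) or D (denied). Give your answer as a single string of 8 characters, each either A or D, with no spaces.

Answer: AADAADDA

Derivation:
Simulating step by step:
  req#1 t=1ms: ALLOW
  req#2 t=1ms: ALLOW
  req#3 t=1ms: DENY
  req#4 t=3ms: ALLOW
  req#5 t=3ms: ALLOW
  req#6 t=3ms: DENY
  req#7 t=3ms: DENY
  req#8 t=4ms: ALLOW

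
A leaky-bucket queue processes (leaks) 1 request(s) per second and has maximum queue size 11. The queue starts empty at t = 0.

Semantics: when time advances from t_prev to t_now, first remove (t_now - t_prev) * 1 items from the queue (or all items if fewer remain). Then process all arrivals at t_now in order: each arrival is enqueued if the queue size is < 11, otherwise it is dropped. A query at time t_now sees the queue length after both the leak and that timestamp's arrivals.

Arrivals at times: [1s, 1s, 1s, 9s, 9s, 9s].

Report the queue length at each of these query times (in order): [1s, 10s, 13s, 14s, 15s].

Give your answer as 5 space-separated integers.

Answer: 3 2 0 0 0

Derivation:
Queue lengths at query times:
  query t=1s: backlog = 3
  query t=10s: backlog = 2
  query t=13s: backlog = 0
  query t=14s: backlog = 0
  query t=15s: backlog = 0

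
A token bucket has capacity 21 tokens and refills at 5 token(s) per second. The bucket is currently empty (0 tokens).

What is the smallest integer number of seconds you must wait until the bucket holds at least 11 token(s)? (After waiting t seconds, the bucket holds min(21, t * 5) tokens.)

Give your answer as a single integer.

Need t * 5 >= 11, so t >= 11/5.
Smallest integer t = ceil(11/5) = 3.

Answer: 3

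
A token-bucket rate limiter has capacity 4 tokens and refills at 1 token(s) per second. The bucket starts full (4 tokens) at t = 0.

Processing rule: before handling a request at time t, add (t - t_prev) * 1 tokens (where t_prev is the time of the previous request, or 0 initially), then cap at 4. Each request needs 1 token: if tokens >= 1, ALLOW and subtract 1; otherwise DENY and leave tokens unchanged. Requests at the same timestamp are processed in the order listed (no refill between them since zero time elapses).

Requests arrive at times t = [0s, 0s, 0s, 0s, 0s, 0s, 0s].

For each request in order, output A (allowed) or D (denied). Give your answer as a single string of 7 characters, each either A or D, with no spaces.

Simulating step by step:
  req#1 t=0s: ALLOW
  req#2 t=0s: ALLOW
  req#3 t=0s: ALLOW
  req#4 t=0s: ALLOW
  req#5 t=0s: DENY
  req#6 t=0s: DENY
  req#7 t=0s: DENY

Answer: AAAADDD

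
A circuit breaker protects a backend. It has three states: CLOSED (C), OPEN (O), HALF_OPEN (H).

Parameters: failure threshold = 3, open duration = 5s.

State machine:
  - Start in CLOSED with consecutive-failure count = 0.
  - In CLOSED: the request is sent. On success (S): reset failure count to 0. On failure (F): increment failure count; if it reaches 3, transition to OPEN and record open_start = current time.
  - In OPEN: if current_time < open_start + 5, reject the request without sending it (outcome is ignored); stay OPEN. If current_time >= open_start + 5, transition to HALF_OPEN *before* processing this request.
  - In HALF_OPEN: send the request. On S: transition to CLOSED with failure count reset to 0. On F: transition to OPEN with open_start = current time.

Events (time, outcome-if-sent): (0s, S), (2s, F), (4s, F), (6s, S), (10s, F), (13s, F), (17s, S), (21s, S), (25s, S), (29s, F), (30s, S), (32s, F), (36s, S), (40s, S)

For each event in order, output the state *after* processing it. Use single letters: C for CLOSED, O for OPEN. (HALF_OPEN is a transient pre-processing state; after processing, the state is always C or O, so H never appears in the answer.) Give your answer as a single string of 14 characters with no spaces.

Answer: CCCCCCCCCCCCCC

Derivation:
State after each event:
  event#1 t=0s outcome=S: state=CLOSED
  event#2 t=2s outcome=F: state=CLOSED
  event#3 t=4s outcome=F: state=CLOSED
  event#4 t=6s outcome=S: state=CLOSED
  event#5 t=10s outcome=F: state=CLOSED
  event#6 t=13s outcome=F: state=CLOSED
  event#7 t=17s outcome=S: state=CLOSED
  event#8 t=21s outcome=S: state=CLOSED
  event#9 t=25s outcome=S: state=CLOSED
  event#10 t=29s outcome=F: state=CLOSED
  event#11 t=30s outcome=S: state=CLOSED
  event#12 t=32s outcome=F: state=CLOSED
  event#13 t=36s outcome=S: state=CLOSED
  event#14 t=40s outcome=S: state=CLOSED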